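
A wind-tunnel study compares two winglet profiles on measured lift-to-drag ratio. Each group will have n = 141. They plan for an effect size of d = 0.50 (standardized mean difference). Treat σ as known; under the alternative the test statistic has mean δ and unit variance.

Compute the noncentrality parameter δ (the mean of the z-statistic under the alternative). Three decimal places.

The noncentrality parameter scales effect size by the design's sample-size factor: δ = d·√(n/2) = 0.50 × √(141/2) = 4.1982

δ ≈ 4.198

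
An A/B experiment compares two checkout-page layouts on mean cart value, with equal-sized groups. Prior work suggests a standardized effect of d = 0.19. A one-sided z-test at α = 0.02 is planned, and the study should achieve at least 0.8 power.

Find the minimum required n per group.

n = 465 per group

Set Φ(δ − 2.054) = 0.8; then δ − 2.054 = Φ⁻¹(0.8) = 0.842, giving δ = 2.895.
δ = d·√(n/2) ⇒ n = 2(δ/d)² = 2 × (2.895 / 0.19)² = 464.44.
Rounding up, n = 465 per group.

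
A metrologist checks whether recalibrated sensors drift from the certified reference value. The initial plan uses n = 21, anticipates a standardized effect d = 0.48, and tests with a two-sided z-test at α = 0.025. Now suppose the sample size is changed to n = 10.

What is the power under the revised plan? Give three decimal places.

With n = 10: δ = d·√n = 0.48 × √10 = 1.5179. Critical value z_{0.0125} = 2.241.
Revised power = Φ(δ − 2.241) + Φ(−δ − 2.241) = Φ(-0.724) + Φ(-3.759) = 0.2347 + 0.0001 = 0.2348.

Power ≈ 0.235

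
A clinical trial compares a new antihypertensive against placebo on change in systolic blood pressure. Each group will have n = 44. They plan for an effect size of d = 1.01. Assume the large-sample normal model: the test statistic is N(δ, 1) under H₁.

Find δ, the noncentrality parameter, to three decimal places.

δ ≈ 4.737

δ = d·√(n/2) = 1.01 × √(44/2) = 4.7373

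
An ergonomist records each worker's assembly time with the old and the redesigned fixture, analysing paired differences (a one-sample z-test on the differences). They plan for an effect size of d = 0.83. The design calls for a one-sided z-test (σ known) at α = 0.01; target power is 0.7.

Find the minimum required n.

n = 12

Set Φ(δ − 2.326) = 0.7; then δ − 2.326 = Φ⁻¹(0.7) = 0.524, giving δ = 2.851.
δ = d·√n ⇒ n = (δ/d)² = (2.851 / 0.83)² = 11.80.
Round up to the next whole unit.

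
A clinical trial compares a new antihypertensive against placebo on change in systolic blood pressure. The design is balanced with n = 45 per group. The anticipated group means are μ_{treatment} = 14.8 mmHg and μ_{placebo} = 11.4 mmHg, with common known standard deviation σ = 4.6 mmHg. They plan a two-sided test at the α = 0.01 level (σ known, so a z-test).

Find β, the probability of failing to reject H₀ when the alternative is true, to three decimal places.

Standardized effect: d = |μ_{treatment} − μ_{placebo}| / σ = |14.8 − 11.4| / 4.6 = 0.7391
Noncentrality parameter: δ = d·√(n/2) = 0.7391 × √(45/2) = 3.5060
Two-sided α = 0.01 → critical value z_{0.005} = 2.576.
Power = Φ(δ − 2.576) + Φ(−δ − 2.576) = Φ(0.930) + Φ(-6.082) = 0.8239 + 0.0000 = 0.8239.
Type II error: β = 1 − power = 1 − 0.8239 = 0.1761.

β ≈ 0.176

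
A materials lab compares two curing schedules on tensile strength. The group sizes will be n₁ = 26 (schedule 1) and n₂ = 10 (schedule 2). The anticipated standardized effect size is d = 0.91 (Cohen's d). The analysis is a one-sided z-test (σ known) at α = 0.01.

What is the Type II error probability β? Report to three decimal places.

β ≈ 0.453

Noncentrality parameter: δ = d / √(1/n₁ + 1/n₂) = 0.91 / √(1/26 + 1/10) = 2.4456
Critical value for a one-sided test at α = 0.01: z_α = 2.326.
Power = P(Z > 2.326 − δ) = Φ(0.119) = 0.5474.
Type II error: β = 1 − power = 1 − 0.5474 = 0.4526.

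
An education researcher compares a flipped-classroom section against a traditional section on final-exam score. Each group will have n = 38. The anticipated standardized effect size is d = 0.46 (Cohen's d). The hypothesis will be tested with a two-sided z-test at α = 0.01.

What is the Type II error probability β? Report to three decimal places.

β ≈ 0.716

Noncentrality parameter: δ = d·√(n/2) = 0.46 × √(38/2) = 2.0051
Critical value for a two-sided test at α = 0.01: z_{α/2} = 2.576.
Power = Φ(δ − 2.576) + Φ(−δ − 2.576) = Φ(-0.571) + Φ(-4.581) = 0.2841 + 0.0000 = 0.2841.
Type II error: β = 1 − power = 1 − 0.2841 = 0.7159.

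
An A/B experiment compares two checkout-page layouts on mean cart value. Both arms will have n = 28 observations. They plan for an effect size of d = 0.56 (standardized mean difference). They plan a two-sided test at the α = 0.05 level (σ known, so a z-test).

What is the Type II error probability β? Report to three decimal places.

Noncentrality parameter: δ = d·√(n/2) = 0.56 × √(28/2) = 2.0953
Two-sided α = 0.05 → critical value z_{0.025} = 1.960.
Power = Φ(δ − 1.960) + Φ(−δ − 1.960) = Φ(0.135) + Φ(-4.055) = 0.5538 + 0.0000 = 0.5539.
Type II error: β = 1 − power = 1 − 0.5539 = 0.4461.

β ≈ 0.446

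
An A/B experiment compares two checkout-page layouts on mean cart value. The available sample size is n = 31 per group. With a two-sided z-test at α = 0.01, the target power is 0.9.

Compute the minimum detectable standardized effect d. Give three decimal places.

d ≈ 0.980

Need Φ(δ − 2.576) = 0.9, so δ = 2.576 + 1.282 = 3.857.
(The second rejection-region term Φ(−δ − z_{α/2}) is negligible and dropped.)
δ = d·√(n/2) ⇒ d = δ/√(n/2) = 3.857/√(31/2) = 0.9798.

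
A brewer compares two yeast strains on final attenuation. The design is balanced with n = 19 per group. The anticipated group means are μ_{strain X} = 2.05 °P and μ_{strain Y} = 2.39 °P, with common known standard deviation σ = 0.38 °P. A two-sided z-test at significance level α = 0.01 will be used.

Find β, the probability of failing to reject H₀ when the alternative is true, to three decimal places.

Standardized effect: d = |μ_{strain X} − μ_{strain Y}| / σ = |2.05 − 2.39| / 0.38 = 0.8947
Noncentrality parameter: δ = d·√(n/2) = 0.8947 × √(19/2) = 2.7578
Two-sided α = 0.01 → critical value z_{0.005} = 2.576.
Power = Φ(δ − 2.576) + Φ(−δ − 2.576) = Φ(0.182) + Φ(-5.334) = 0.5722 + 0.0000 = 0.5722.
Type II error: β = 1 − power = 1 − 0.5722 = 0.4278.

β ≈ 0.428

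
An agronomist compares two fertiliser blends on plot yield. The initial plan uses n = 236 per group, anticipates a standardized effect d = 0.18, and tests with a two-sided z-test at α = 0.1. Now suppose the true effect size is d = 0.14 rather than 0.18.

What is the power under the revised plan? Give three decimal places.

Power ≈ 0.451

With d = 0.14: δ = d·√(n/2) = 0.14 × √(236/2) = 1.5208. Critical value z_{0.05} = 1.645.
Revised power = Φ(δ − 1.645) + Φ(−δ − 1.645) = Φ(-0.124) + Φ(-3.166) = 0.4506 + 0.0008 = 0.4514.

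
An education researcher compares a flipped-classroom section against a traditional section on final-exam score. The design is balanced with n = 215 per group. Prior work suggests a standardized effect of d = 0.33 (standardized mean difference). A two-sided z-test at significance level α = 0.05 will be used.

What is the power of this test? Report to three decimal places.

Power ≈ 0.928

Noncentrality parameter: δ = d·√(n/2) = 0.33 × √(215/2) = 3.4215
Critical value for a two-sided test at α = 0.05: z_{α/2} = 1.960.
Power = Φ(δ − 1.960) + Φ(−δ − 1.960) = Φ(1.462) + Φ(-5.381) = 0.9281 + 0.0000 = 0.9281.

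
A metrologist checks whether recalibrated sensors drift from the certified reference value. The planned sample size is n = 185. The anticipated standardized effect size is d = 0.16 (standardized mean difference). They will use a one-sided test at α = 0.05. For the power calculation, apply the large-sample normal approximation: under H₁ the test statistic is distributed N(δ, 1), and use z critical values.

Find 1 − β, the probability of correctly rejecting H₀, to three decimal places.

Power ≈ 0.702

Noncentrality parameter: λ = d·√n = 0.16 × √185 = 2.1762
One-sided α = 0.05 → critical value z_{0.05} = 1.645.
Power = P(Z > 1.645 − λ) = Φ(0.531) = 0.7024.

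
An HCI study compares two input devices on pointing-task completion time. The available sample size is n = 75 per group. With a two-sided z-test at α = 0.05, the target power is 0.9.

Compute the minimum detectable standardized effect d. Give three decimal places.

d ≈ 0.529

Need Φ(δ − 1.960) = 0.9, so δ = 1.960 + 1.282 = 3.242.
(Lower-tail contribution to power is negligible for δ > 0.)
δ = d·√(n/2) ⇒ d = δ/√(n/2) = 3.242/√(75/2) = 0.5293.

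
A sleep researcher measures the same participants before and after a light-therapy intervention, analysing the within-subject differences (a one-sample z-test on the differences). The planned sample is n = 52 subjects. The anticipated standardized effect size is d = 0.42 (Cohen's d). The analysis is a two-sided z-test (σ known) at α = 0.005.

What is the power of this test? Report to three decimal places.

Power ≈ 0.588

Noncentrality parameter: δ = d·√n = 0.42 × √52 = 3.0287
Two-sided α = 0.005 → critical value z_{0.0025} = 2.807.
Power = Φ(δ − 2.807) + Φ(−δ − 2.807) = Φ(0.222) + Φ(-5.836) = 0.5877 + 0.0000 = 0.5877.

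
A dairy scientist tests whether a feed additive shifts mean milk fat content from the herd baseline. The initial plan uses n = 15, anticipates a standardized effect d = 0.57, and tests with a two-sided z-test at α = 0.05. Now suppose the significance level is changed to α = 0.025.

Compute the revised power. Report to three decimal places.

δ = d·√n = 0.57 × √15 = 2.2076 (unchanged). New critical value: z_{0.0125} = 2.241.
Revised power = Φ(δ − 2.241) + Φ(−δ − 2.241) = Φ(-0.034) + Φ(-4.449) = 0.4865 + 0.0000 = 0.4865.

Power ≈ 0.487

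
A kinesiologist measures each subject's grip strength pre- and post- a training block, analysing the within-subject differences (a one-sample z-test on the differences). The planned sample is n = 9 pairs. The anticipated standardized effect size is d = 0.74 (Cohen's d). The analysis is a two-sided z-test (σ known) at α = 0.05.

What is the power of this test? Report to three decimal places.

Power ≈ 0.603

Noncentrality parameter: δ = d·√n = 0.74 × √9 = 2.2200
Two-sided α = 0.05 → critical value z_{0.025} = 1.960.
Power = Φ(δ − 1.960) + Φ(−δ − 1.960) = Φ(0.260) + Φ(-4.180) = 0.6026 + 0.0000 = 0.6026.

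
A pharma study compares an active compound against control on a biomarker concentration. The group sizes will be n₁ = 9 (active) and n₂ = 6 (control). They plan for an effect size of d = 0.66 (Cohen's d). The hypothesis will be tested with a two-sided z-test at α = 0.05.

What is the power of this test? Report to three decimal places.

Noncentrality parameter: δ = d / √(1/n₁ + 1/n₂) = 0.66 / √(1/9 + 1/6) = 1.2523
Critical value for a two-sided test at α = 0.05: z_{α/2} = 1.960.
Power = Φ(δ − 1.960) + Φ(−δ − 1.960) = Φ(-0.708) + Φ(-3.212) = 0.2396 + 0.0007 = 0.2402.

Power ≈ 0.240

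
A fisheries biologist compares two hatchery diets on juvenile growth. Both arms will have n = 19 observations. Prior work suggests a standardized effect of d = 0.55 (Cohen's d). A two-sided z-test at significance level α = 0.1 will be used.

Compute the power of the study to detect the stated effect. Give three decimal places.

Power ≈ 0.521

Noncentrality parameter: δ = d·√(n/2) = 0.55 × √(19/2) = 1.6952
Two-sided α = 0.1 → critical value z_{0.05} = 1.645.
Power = Φ(δ − 1.645) + Φ(−δ − 1.645) = Φ(0.050) + Φ(-3.340) = 0.5201 + 0.0004 = 0.5205.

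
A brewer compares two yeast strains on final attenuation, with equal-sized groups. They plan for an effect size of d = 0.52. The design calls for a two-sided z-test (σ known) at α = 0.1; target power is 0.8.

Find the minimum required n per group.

For power 0.8 need Φ(δ − z_{0.05}) = 0.8, so δ = z_{0.05} + z_{0.20} = 1.645 + 0.842 = 2.486.
(The Φ(−δ − z_{α/2}) term is vanishingly small for δ > 0 and is dropped in the standard sample-size formula.)
δ = d·√(n/2) ⇒ n = 2(δ/d)² = 2 × (2.486 / 0.52)² = 45.73.
Rounding up, n = 46 per group.

n = 46 per group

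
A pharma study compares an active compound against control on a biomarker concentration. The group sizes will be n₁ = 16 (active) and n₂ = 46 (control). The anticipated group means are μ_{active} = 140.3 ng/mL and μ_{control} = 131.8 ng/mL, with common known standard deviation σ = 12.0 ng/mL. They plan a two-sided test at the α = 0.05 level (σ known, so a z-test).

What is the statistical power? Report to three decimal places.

Standardized effect: d = |μ_{active} − μ_{control}| / σ = |140.3 − 131.8| / 12.0 = 0.7083
Noncentrality parameter: λ = d / √(1/n₁ + 1/n₂) = 0.7083 / √(1/16 + 1/46) = 2.4405
Critical value for a two-sided test at α = 0.05: z_{α/2} = 1.960.
Power = Φ(λ − 1.960) + Φ(−λ − 1.960) = Φ(0.481) + Φ(-4.400) = 0.6846 + 0.0000 = 0.6846.

Power ≈ 0.685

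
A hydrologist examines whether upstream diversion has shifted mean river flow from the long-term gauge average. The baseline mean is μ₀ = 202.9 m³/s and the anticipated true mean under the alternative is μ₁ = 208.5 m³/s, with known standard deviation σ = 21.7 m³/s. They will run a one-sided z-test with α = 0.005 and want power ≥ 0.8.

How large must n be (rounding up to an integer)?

Standardized effect: d = |μ₁ − μ₀| / σ = |208.5 − 202.9| / 21.7 = 0.2581
For power 0.8 need Φ(δ − z_{0.005}) = 0.8, so δ = z_{0.005} + z_{0.20} = 2.576 + 0.842 = 3.417.
δ = d·√n ⇒ n = (δ/d)² = (3.417 / 0.2581)² = 175.37.
Round up to the next whole unit.

n = 176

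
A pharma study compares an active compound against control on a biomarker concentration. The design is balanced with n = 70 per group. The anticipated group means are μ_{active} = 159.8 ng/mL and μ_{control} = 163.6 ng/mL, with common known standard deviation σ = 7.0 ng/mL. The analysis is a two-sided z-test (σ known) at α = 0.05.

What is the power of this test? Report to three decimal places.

Standardized effect: d = |μ_{active} − μ_{control}| / σ = |159.8 − 163.6| / 7.0 = 0.5429
Noncentrality parameter: δ = d·√(n/2) = 0.5429 × √(70/2) = 3.2116
Critical value for a two-sided test at α = 0.05: z_{α/2} = 1.960.
Power = Φ(δ − 1.960) + Φ(−δ − 1.960) = Φ(1.252) + Φ(-5.172) = 0.8946 + 0.0000 = 0.8946.

Power ≈ 0.895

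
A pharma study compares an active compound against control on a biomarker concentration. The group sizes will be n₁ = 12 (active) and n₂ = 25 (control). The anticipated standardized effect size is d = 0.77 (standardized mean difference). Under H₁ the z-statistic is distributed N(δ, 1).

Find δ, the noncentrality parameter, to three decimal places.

δ ≈ 2.193

The noncentrality parameter scales effect size by the design's sample-size factor: δ = d / √(1/n₁ + 1/n₂) = 0.77 / √(1/12 + 1/25) = 2.1926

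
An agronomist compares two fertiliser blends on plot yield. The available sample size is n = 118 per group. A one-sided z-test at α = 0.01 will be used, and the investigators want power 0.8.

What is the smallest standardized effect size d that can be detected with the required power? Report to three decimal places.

d ≈ 0.412

Need Φ(δ − 2.326) = 0.8, so δ = 2.326 + 0.842 = 3.168.
δ = d·√(n/2) ⇒ d = δ/√(n/2) = 3.168/√(118/2) = 0.4124.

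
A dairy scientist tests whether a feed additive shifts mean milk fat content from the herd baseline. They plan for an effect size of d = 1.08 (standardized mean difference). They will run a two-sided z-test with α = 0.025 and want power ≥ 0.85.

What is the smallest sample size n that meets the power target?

n = 10

For power 0.85 need Φ(δ − z_{0.0125}) = 0.85, so δ = z_{0.0125} + z_{0.15} = 2.241 + 1.036 = 3.278.
(The Φ(−δ − z_{α/2}) term is vanishingly small for δ > 0 and is dropped in the standard sample-size formula.)
δ = d·√n ⇒ n = (δ/d)² = (3.278 / 1.08)² = 9.21.
Rounding up, n = 10.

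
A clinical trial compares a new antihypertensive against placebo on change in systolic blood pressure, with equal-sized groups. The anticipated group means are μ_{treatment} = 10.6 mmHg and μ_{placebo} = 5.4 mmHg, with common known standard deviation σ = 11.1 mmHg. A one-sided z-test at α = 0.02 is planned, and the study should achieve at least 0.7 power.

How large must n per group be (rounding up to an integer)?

n = 61 per group

Standardized effect: d = |μ_{treatment} − μ_{placebo}| / σ = |10.6 − 5.4| / 11.1 = 0.4685
For power 0.7 need Φ(δ − z_{0.02}) = 0.7, so δ = z_{0.02} + z_{0.30} = 2.054 + 0.524 = 2.578.
δ = d·√(n/2) ⇒ n = 2(δ/d)² = 2 × (2.578 / 0.4685)² = 60.57.
Rounding up, n = 61 per group.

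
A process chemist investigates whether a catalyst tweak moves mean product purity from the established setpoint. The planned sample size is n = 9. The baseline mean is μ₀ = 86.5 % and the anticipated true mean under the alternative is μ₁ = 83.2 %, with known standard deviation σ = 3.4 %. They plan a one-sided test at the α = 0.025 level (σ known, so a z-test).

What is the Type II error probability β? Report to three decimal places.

Standardized effect: d = |μ₁ − μ₀| / σ = |83.2 − 86.5| / 3.4 = 0.9706
Noncentrality parameter: δ = d·√n = 0.9706 × √9 = 2.9118
Critical value for a one-sided test at α = 0.025: z_α = 1.960.
Power = P(Z > 1.960 − δ) = Φ(0.952) = 0.8294.
Type II error: β = 1 − power = 1 − 0.8294 = 0.1706.

β ≈ 0.171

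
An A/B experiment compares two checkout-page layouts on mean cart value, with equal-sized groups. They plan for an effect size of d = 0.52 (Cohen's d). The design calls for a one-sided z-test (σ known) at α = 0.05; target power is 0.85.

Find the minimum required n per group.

Set Φ(δ − 1.645) = 0.85; then δ − 1.645 = Φ⁻¹(0.85) = 1.036, giving δ = 2.681.
δ = d·√(n/2) ⇒ n = 2(δ/d)² = 2 × (2.681 / 0.52)² = 53.18.
Round up to the next whole unit.

n = 54 per group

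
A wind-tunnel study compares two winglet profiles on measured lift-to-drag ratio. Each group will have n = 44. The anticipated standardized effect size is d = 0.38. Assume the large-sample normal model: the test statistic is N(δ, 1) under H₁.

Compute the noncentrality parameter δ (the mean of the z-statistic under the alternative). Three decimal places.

δ = d·√(n/2) = 0.38 × √(44/2) = 1.7824

δ ≈ 1.782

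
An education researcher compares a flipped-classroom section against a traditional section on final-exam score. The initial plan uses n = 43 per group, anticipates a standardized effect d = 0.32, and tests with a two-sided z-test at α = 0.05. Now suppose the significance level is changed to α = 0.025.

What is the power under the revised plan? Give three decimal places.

Power ≈ 0.224

δ = d·√(n/2) = 0.32 × √(43/2) = 1.4838 (unchanged). New critical value: z_{0.0125} = 2.241.
Revised power = Φ(δ − 2.241) + Φ(−δ − 2.241) = Φ(-0.758) + Φ(-3.725) = 0.2243 + 0.0001 = 0.2244.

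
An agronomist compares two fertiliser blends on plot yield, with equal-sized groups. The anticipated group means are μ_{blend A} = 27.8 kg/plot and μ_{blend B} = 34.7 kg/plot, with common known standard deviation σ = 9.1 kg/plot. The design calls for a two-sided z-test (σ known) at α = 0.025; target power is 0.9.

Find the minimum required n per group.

Standardized effect: d = |μ_{blend A} − μ_{blend B}| / σ = |27.8 − 34.7| / 9.1 = 0.7582
For power 0.9 need Φ(δ − z_{0.0125}) = 0.9, so δ = z_{0.0125} + z_{0.10} = 2.241 + 1.282 = 3.523.
(The Φ(−δ − z_{α/2}) term is vanishingly small for δ > 0 and is dropped in the standard sample-size formula.)
δ = d·√(n/2) ⇒ n = 2(δ/d)² = 2 × (3.523 / 0.7582)² = 43.17.
Rounding up, n = 44 per group.

n = 44 per group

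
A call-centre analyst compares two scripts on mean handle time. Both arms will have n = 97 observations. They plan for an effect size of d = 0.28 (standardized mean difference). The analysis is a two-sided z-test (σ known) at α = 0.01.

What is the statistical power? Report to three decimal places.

Power ≈ 0.266

Noncentrality parameter: δ = d·√(n/2) = 0.28 × √(97/2) = 1.9500
Two-sided α = 0.01 → critical value z_{0.005} = 2.576.
Power = Φ(δ − 2.576) + Φ(−δ − 2.576) = Φ(-0.626) + Φ(-4.526) = 0.2657 + 0.0000 = 0.2657.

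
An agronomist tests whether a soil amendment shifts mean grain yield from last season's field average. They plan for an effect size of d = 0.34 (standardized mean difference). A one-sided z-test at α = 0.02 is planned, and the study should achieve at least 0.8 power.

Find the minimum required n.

n = 73

Set Φ(δ − 2.054) = 0.8; then δ − 2.054 = Φ⁻¹(0.8) = 0.842, giving δ = 2.895.
δ = d·√n ⇒ n = (δ/d)² = (2.895 / 0.34)² = 72.52.
Rounding up, n = 73.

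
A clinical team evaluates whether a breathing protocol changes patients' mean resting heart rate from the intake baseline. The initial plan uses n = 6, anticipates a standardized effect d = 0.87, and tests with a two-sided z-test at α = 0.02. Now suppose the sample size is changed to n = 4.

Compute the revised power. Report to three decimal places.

With n = 4: δ = d·√n = 0.87 × √4 = 1.7400. Critical value z_{0.01} = 2.326.
Revised power = Φ(δ − 2.326) + Φ(−δ − 2.326) = Φ(-0.586) + Φ(-4.066) = 0.2788 + 0.0000 = 0.2788.

Power ≈ 0.279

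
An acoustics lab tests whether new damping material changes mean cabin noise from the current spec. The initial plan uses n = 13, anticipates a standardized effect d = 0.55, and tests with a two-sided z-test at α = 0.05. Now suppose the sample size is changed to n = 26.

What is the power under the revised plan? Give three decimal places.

With n = 26: δ = d·√n = 0.55 × √26 = 2.8045. Critical value z_{0.025} = 1.960.
Revised power = Φ(δ − 1.960) + Φ(−δ − 1.960) = Φ(0.844) + Φ(-4.764) = 0.8008 + 0.0000 = 0.8008.

Power ≈ 0.801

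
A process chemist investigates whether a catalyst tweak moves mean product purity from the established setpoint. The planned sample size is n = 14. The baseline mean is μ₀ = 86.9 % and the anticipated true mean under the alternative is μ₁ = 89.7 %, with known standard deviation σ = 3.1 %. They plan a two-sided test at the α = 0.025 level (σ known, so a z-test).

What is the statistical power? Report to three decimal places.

Power ≈ 0.872

Standardized effect: d = |μ₁ − μ₀| / σ = |89.7 − 86.9| / 3.1 = 0.9032
Noncentrality parameter: δ = d·√n = 0.9032 × √14 = 3.3796
Two-sided α = 0.025 → critical value z_{0.0125} = 2.241.
Power = Φ(δ − 2.241) + Φ(−δ − 2.241) = Φ(1.138) + Φ(-5.621) = 0.8725 + 0.0000 = 0.8725.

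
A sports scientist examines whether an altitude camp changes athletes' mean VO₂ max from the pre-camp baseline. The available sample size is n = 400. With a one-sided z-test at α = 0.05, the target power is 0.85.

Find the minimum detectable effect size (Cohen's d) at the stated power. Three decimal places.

d ≈ 0.134

Required noncentrality: δ = z_{0.05} + z_{0.15} = 1.645 + 1.036 = 2.681.
δ = d·√n ⇒ d = δ/√n = 2.681/√400 = 0.1341.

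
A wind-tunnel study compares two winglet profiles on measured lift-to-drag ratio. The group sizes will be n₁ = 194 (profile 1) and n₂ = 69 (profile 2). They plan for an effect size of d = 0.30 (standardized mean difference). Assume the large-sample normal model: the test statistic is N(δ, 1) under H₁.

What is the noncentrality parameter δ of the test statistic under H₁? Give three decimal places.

The noncentrality parameter scales effect size by the design's sample-size factor: δ = d / √(1/n₁ + 1/n₂) = 0.30 / √(1/194 + 1/69) = 2.1403

δ ≈ 2.140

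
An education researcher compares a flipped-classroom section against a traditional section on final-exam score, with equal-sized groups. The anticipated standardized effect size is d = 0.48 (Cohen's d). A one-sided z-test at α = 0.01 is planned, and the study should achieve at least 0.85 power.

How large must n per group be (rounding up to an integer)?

For power 0.85 need Φ(δ − z_{0.01}) = 0.85, so δ = z_{0.01} + z_{0.15} = 2.326 + 1.036 = 3.363.
δ = d·√(n/2) ⇒ n = 2(δ/d)² = 2 × (3.363 / 0.48)² = 98.16.
Round up to the next whole unit.

n = 99 per group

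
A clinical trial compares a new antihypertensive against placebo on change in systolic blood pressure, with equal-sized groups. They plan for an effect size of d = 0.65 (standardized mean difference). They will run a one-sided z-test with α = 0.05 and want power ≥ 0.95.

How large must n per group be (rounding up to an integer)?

n = 52 per group

Set Φ(δ − 1.645) = 0.95; then δ − 1.645 = Φ⁻¹(0.95) = 1.645, giving δ = 3.290.
δ = d·√(n/2) ⇒ n = 2(δ/d)² = 2 × (3.290 / 0.65)² = 51.23.
Round up to the next whole unit.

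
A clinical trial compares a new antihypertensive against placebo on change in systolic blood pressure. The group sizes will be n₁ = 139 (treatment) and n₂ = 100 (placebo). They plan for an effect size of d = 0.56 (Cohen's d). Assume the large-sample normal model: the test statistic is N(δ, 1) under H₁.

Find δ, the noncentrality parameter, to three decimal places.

δ ≈ 4.271

δ = d / √(1/n₁ + 1/n₂) = 0.56 / √(1/139 + 1/100) = 4.2707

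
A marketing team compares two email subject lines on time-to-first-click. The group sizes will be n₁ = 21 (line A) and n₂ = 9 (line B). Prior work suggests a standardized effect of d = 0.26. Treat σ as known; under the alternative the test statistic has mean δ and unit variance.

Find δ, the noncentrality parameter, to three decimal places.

δ ≈ 0.653

The noncentrality parameter scales effect size by the design's sample-size factor: δ = d / √(1/n₁ + 1/n₂) = 0.26 / √(1/21 + 1/9) = 0.6526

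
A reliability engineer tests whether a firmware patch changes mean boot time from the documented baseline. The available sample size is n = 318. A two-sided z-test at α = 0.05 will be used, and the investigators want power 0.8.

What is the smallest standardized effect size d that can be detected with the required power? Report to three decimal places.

Required noncentrality: δ = z_{0.025} + z_{0.20} = 1.960 + 0.842 = 2.802.
(The second rejection-region term Φ(−δ − z_{α/2}) is negligible and dropped.)
δ = d·√n ⇒ d = δ/√n = 2.802/√318 = 0.1571.

d ≈ 0.157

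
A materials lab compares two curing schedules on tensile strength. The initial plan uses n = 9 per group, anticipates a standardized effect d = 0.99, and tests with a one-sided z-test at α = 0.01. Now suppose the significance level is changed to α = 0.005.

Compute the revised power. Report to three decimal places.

Power ≈ 0.317

δ = d·√(n/2) = 0.99 × √(9/2) = 2.1001 (unchanged). New critical value: z_{0.005} = 2.576.
Revised power = P(Z > 2.576 − δ) = Φ(-0.476) = 0.3171.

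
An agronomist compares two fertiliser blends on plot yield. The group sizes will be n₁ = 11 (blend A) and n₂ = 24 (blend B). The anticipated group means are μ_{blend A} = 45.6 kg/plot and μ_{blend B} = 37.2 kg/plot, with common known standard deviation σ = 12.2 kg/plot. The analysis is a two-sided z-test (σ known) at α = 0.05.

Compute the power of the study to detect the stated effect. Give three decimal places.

Standardized effect: d = |μ_{blend A} − μ_{blend B}| / σ = |45.6 − 37.2| / 12.2 = 0.6885
Noncentrality parameter: λ = d / √(1/n₁ + 1/n₂) = 0.6885 / √(1/11 + 1/24) = 1.8910
Critical value for a two-sided test at α = 0.05: z_{α/2} = 1.960.
Power = Φ(λ − 1.960) + Φ(−λ − 1.960) = Φ(-0.069) + Φ(-3.851) = 0.4725 + 0.0001 = 0.4726.

Power ≈ 0.473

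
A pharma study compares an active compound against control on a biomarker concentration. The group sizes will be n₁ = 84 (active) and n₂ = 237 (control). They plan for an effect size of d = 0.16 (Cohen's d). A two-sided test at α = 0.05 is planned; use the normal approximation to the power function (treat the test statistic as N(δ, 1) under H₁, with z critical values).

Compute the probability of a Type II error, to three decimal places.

Noncentrality parameter: δ = d / √(1/n₁ + 1/n₂) = 0.16 / √(1/84 + 1/237) = 1.2600
Critical value for a two-sided test at α = 0.05: z_{α/2} = 1.960.
Power = Φ(δ − 1.960) + Φ(−δ − 1.960) = Φ(-0.700) + Φ(-3.220) = 0.2420 + 0.0006 = 0.2426.
Type II error: β = 1 − power = 1 − 0.2426 = 0.7574.

β ≈ 0.757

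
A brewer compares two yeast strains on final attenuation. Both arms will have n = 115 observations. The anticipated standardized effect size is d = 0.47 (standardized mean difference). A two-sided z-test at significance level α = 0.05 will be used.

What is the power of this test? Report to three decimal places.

Power ≈ 0.946

Noncentrality parameter: δ = d·√(n/2) = 0.47 × √(115/2) = 3.5640
Critical value for a two-sided test at α = 0.05: z_{α/2} = 1.960.
Power = Φ(δ − 1.960) + Φ(−δ − 1.960) = Φ(1.604) + Φ(-5.524) = 0.9456 + 0.0000 = 0.9456.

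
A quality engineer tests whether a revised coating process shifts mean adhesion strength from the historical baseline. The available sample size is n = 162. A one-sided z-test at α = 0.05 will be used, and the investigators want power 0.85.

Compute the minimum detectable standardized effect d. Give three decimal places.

Need Φ(δ − 1.645) = 0.85, so δ = 1.645 + 1.036 = 2.681.
δ = d·√n ⇒ d = δ/√n = 2.681/√162 = 0.2107.

d ≈ 0.211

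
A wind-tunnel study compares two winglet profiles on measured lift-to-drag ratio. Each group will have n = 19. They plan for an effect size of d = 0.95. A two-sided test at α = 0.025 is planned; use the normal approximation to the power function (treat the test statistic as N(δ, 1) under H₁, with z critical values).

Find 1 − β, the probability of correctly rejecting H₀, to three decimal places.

Noncentrality parameter: δ = d·√(n/2) = 0.95 × √(19/2) = 2.9281
Two-sided α = 0.025 → critical value z_{0.0125} = 2.241.
Power = Φ(δ − 2.241) + Φ(−δ − 2.241) = Φ(0.687) + Φ(-5.169) = 0.7539 + 0.0000 = 0.7539.

Power ≈ 0.754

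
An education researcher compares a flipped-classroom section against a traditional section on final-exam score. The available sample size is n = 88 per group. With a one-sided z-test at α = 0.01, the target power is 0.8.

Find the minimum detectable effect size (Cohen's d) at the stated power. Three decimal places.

Required noncentrality: δ = z_{0.01} + z_{0.20} = 2.326 + 0.842 = 3.168.
δ = d·√(n/2) ⇒ d = δ/√(n/2) = 3.168/√(88/2) = 0.4776.

d ≈ 0.478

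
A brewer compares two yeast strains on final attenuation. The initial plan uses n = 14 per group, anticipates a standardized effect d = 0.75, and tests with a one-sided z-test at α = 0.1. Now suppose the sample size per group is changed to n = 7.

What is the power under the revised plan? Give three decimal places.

With n = 7 per group: δ = d·√(n/2) = 0.75 × √(7/2) = 1.4031. Critical value z_{0.1} = 1.282.
Revised power = P(Z > 1.282 − δ) = Φ(0.122) = 0.5484.

Power ≈ 0.548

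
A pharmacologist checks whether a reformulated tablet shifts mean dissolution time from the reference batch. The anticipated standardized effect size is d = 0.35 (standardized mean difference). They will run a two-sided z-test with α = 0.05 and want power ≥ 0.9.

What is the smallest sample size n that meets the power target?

n = 86

Set Φ(δ − 1.960) = 0.9; then δ − 1.960 = Φ⁻¹(0.9) = 1.282, giving δ = 3.242.
(For δ > 0 the lower-tail rejection region contributes negligibly to power, so the one-term inversion is standard.)
δ = d·√n ⇒ n = (δ/d)² = (3.242 / 0.35)² = 85.77.
Round up to the next whole unit.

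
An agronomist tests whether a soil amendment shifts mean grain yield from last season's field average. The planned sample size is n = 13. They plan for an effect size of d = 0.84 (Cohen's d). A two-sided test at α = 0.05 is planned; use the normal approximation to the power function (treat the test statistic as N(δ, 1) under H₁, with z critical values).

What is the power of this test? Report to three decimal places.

Noncentrality parameter: δ = d·√n = 0.84 × √13 = 3.0287
Two-sided α = 0.05 → critical value z_{0.025} = 1.960.
Power = Φ(δ − 1.960) + Φ(−δ − 1.960) = Φ(1.069) + Φ(-4.989) = 0.8574 + 0.0000 = 0.8574.

Power ≈ 0.857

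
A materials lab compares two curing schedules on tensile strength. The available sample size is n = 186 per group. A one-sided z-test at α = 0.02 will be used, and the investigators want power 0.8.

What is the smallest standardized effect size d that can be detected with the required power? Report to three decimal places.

Required noncentrality: δ = z_{0.02} + z_{0.20} = 2.054 + 0.842 = 2.895.
δ = d·√(n/2) ⇒ d = δ/√(n/2) = 2.895/√(186/2) = 0.3002.

d ≈ 0.300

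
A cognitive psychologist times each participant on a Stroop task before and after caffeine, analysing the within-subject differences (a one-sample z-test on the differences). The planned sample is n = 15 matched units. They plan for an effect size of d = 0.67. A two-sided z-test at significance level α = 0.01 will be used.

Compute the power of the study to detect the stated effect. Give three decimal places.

Power ≈ 0.508

Noncentrality parameter: δ = d·√n = 0.67 × √15 = 2.5949
Two-sided α = 0.01 → critical value z_{0.005} = 2.576.
Power = Φ(δ − 2.576) + Φ(−δ − 2.576) = Φ(0.019) + Φ(-5.171) = 0.5076 + 0.0000 = 0.5076.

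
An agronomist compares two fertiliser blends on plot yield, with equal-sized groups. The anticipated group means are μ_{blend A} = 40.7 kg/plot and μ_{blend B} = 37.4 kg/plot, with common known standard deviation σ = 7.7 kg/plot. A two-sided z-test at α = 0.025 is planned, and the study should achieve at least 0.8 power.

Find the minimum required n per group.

n = 104 per group

Standardized effect: d = |μ_{blend A} − μ_{blend B}| / σ = |40.7 − 37.4| / 7.7 = 0.4286
Set Φ(δ − 2.241) = 0.8; then δ − 2.241 = Φ⁻¹(0.8) = 0.842, giving δ = 3.083.
(The Φ(−δ − z_{α/2}) term is vanishingly small for δ > 0 and is dropped in the standard sample-size formula.)
δ = d·√(n/2) ⇒ n = 2(δ/d)² = 2 × (3.083 / 0.4286)² = 103.50.
Round up to the next whole unit.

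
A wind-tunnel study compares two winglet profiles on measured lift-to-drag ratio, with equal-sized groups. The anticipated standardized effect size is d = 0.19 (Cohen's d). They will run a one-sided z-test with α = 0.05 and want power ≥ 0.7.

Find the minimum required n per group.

n = 261 per group

Set Φ(δ − 1.645) = 0.7; then δ − 1.645 = Φ⁻¹(0.7) = 0.524, giving δ = 2.169.
δ = d·√(n/2) ⇒ n = 2(δ/d)² = 2 × (2.169 / 0.19)² = 260.70.
Round up to the next whole unit.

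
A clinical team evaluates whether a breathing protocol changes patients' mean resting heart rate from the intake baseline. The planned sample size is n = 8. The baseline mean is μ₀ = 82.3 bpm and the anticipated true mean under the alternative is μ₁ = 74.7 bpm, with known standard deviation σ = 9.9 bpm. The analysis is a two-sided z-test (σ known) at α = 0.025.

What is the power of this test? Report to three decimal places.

Standardized effect: d = |μ₁ − μ₀| / σ = |74.7 − 82.3| / 9.9 = 0.7677
Noncentrality parameter: δ = d·√n = 0.7677 × √8 = 2.1713
Critical value for a two-sided test at α = 0.025: z_{α/2} = 2.241.
Power = Φ(δ − 2.241) + Φ(−δ − 2.241) = Φ(-0.070) + Φ(-4.413) = 0.4721 + 0.0000 = 0.4721.

Power ≈ 0.472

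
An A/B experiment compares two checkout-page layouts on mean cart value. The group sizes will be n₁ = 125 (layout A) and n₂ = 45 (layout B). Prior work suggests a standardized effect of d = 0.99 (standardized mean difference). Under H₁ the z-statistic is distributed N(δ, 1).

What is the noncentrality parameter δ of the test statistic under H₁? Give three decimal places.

δ = d / √(1/n₁ + 1/n₂) = 0.99 / √(1/125 + 1/45) = 5.6947

δ ≈ 5.695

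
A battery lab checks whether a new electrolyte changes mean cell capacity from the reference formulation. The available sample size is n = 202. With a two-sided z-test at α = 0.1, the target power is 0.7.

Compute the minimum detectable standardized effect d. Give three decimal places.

Need Φ(δ − 1.645) = 0.7, so δ = 1.645 + 0.524 = 2.169.
(Lower-tail contribution to power is negligible for δ > 0.)
δ = d·√n ⇒ d = δ/√n = 2.169/√202 = 0.1526.

d ≈ 0.153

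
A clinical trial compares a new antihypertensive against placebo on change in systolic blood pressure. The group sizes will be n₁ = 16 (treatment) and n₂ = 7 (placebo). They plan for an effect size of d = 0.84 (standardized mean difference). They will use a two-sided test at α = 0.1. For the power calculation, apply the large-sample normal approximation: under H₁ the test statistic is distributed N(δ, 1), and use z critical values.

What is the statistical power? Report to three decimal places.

Power ≈ 0.583

Noncentrality parameter: δ = d / √(1/n₁ + 1/n₂) = 0.84 / √(1/16 + 1/7) = 1.8536
Two-sided α = 0.1 → critical value z_{0.05} = 1.645.
Power = Φ(δ − 1.645) + Φ(−δ − 1.645) = Φ(0.209) + Φ(-3.498) = 0.5827 + 0.0002 = 0.5829.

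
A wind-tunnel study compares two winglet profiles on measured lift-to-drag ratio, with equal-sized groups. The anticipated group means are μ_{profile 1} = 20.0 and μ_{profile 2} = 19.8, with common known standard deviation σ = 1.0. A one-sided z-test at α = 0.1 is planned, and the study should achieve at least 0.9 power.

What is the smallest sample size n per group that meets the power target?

n = 329 per group

Standardized effect: d = |μ_{profile 1} − μ_{profile 2}| / σ = |20.0 − 19.8| / 1.0 = 0.2000
For power 0.9 need Φ(δ − z_{0.1}) = 0.9, so δ = z_{0.1} + z_{0.10} = 1.282 + 1.282 = 2.563.
δ = d·√(n/2) ⇒ n = 2(δ/d)² = 2 × (2.563 / 0.2000)² = 328.47.
Round up to the next whole unit.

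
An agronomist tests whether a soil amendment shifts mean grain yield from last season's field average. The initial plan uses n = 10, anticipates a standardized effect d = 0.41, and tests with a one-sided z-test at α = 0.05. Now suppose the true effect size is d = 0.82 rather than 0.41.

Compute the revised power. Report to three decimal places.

Power ≈ 0.828

With d = 0.82: δ = d·√n = 0.82 × √10 = 2.5931. Critical value z_{0.05} = 1.645.
Revised power = P(Z > 1.645 − δ) = Φ(0.948) = 0.8285.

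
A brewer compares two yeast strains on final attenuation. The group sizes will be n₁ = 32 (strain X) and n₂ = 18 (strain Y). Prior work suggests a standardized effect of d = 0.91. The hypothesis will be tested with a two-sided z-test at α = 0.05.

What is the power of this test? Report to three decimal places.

Power ≈ 0.870

Noncentrality parameter: δ = d / √(1/n₁ + 1/n₂) = 0.91 / √(1/32 + 1/18) = 3.0886
Critical value for a two-sided test at α = 0.05: z_{α/2} = 1.960.
Power = Φ(δ − 1.960) + Φ(−δ − 1.960) = Φ(1.129) + Φ(-5.049) = 0.8705 + 0.0000 = 0.8705.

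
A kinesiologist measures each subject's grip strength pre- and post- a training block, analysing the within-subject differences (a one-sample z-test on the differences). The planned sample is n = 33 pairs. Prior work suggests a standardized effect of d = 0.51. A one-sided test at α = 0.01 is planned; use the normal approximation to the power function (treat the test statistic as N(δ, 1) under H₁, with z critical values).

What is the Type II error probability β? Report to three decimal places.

Noncentrality parameter: δ = d·√n = 0.51 × √33 = 2.9297
Critical value for a one-sided test at α = 0.01: z_α = 2.326.
Power = Φ(δ − 2.326) = Φ(0.603) = 0.7269.
Type II error: β = 1 − power = 1 − 0.7269 = 0.2731.

β ≈ 0.273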